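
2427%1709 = 718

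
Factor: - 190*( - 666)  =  126540  =  2^2*3^2*5^1*19^1*37^1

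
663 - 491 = 172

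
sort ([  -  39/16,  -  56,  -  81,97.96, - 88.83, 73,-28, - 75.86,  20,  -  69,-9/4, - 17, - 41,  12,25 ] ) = [ - 88.83 ,  -  81,  -  75.86,-69,-56,-41, - 28,-17, - 39/16, - 9/4,12,20, 25,73,97.96] 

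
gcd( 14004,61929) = 9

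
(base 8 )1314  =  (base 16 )2CC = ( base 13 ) 431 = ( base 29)ok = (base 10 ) 716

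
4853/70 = 69 + 23/70 = 69.33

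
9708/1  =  9708 = 9708.00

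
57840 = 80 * 723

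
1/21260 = 1/21260= 0.00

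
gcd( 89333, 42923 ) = 1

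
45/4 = 11 + 1/4 = 11.25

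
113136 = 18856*6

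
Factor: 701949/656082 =2^( - 1 )*3^( - 1 )*7^( - 1 )*41^( - 1)*127^( - 1)*233983^1= 233983/218694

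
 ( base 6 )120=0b110000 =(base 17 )2e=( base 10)48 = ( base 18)2c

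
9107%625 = 357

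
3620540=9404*385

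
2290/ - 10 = - 229/1 =- 229.00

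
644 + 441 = 1085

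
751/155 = 751/155 = 4.85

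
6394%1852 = 838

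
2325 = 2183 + 142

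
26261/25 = 1050 + 11/25 = 1050.44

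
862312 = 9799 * 88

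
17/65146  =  17/65146 = 0.00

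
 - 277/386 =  - 277/386  =  - 0.72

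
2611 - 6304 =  - 3693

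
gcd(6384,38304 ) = 6384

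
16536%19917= 16536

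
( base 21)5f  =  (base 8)170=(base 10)120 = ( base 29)44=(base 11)aa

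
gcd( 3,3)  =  3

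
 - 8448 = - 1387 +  - 7061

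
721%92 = 77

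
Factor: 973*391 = 380443 = 7^1 *17^1*23^1*139^1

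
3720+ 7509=11229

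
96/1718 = 48/859 = 0.06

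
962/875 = 1+87/875 = 1.10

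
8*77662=621296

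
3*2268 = 6804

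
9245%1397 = 863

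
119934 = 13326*9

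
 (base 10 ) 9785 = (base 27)dbb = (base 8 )23071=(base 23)IBA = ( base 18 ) 1C3B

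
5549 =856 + 4693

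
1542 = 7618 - 6076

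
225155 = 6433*35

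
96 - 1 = 95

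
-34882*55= - 1918510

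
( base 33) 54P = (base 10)5602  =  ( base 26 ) 87C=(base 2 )1010111100010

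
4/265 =4/265 = 0.02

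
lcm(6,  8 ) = 24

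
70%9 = 7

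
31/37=31/37  =  0.84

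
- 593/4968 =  - 593/4968 =- 0.12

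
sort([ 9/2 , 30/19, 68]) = [ 30/19,9/2, 68 ]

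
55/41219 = 55/41219 = 0.00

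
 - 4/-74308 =1/18577= 0.00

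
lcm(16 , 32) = 32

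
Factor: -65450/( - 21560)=85/28=2^ (-2 )*5^1*7^( - 1 )*17^1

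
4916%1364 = 824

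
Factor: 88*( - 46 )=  - 4048 =- 2^4*11^1 * 23^1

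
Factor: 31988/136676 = 11/47 = 11^1*47^( - 1) 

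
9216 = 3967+5249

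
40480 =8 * 5060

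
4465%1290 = 595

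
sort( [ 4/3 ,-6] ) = [-6,4/3] 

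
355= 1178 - 823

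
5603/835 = 5603/835   =  6.71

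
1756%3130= 1756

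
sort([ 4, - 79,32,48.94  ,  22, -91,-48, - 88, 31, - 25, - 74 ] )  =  [-91, - 88,-79, -74, - 48, - 25,4 , 22, 31, 32, 48.94 ] 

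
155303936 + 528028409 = 683332345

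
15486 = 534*29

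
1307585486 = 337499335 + 970086151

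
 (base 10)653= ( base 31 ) l2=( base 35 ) in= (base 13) 3B3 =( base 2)1010001101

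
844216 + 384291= 1228507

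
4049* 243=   983907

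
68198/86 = 793 = 793.00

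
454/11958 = 227/5979=0.04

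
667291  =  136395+530896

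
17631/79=17631/79 =223.18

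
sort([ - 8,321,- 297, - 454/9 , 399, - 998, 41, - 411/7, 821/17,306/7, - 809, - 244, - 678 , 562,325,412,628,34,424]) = [-998, - 809, - 678, - 297, - 244, - 411/7, - 454/9,- 8, 34, 41,306/7, 821/17, 321,325,399, 412 , 424,562,628] 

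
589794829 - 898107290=- 308312461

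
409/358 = 1 + 51/358 = 1.14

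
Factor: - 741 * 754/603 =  - 186238/201 = - 2^1*3^( - 1 )*13^2* 19^1*29^1*67^( - 1 )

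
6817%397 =68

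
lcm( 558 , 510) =47430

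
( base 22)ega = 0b1101111100010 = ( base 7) 26545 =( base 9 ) 10711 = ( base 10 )7138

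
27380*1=27380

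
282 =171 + 111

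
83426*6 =500556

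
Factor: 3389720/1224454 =1694860/612227 = 2^2*5^1*7^( - 1 ) *11^( - 1 )*83^1*1021^1*7951^( - 1) 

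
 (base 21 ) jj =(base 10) 418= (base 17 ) 17A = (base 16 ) 1a2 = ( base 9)514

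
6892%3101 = 690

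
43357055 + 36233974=79591029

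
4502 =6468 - 1966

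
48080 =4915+43165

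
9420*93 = 876060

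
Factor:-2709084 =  - 2^2*3^1*7^1*32251^1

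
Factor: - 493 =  - 17^1*29^1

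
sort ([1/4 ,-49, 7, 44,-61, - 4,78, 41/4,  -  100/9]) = [ - 61, -49, - 100/9, - 4, 1/4, 7  ,  41/4, 44,78]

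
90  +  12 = 102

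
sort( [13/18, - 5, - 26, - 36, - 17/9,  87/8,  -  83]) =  [ - 83, - 36, - 26, - 5,-17/9, 13/18, 87/8 ] 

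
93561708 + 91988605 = 185550313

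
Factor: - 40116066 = -2^1*3^1 * 37^1*137^1*1319^1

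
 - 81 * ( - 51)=4131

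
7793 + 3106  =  10899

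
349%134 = 81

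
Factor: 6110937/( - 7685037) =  - 226331/284631 = - 3^( - 1)*7^2*17^(  -  1 )*31^1*149^1 * 5581^( - 1)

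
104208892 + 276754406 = 380963298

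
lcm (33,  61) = 2013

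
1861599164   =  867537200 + 994061964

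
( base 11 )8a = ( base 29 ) 3B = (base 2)1100010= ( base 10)98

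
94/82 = 1 + 6/41 = 1.15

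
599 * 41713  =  24986087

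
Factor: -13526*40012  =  -2^3*7^1*1429^1*6763^1= -541202312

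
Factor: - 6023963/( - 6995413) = 11^1*419^1*443^( - 1 )*1307^1 * 15791^(  -  1) 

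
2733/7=2733/7 =390.43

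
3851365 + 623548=4474913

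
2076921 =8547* 243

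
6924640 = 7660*904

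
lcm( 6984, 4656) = 13968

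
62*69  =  4278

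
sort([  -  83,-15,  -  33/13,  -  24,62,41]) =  [ - 83, - 24, - 15,-33/13,  41,62]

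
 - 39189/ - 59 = 664 +13/59  =  664.22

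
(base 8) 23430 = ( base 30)b3i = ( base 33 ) 969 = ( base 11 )7579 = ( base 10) 10008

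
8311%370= 171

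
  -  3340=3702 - 7042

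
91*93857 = 8540987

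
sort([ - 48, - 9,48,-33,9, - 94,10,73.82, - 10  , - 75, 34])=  [ - 94  , - 75, - 48, - 33,-10, - 9, 9,10,34, 48, 73.82 ]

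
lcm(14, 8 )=56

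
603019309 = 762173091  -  159153782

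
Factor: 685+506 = 3^1 *397^1 = 1191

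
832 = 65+767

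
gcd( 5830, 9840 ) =10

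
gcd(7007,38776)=1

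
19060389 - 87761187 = - 68700798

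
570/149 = 570/149 =3.83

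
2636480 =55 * 47936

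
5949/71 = 83+56/71 = 83.79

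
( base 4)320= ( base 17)35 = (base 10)56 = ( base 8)70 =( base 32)1o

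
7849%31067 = 7849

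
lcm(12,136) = 408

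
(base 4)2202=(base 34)4Q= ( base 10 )162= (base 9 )200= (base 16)A2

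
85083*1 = 85083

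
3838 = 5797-1959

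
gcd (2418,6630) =78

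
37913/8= 4739 + 1/8= 4739.12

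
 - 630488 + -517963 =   -  1148451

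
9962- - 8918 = 18880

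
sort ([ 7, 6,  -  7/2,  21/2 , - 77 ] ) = [ -77, - 7/2, 6,  7, 21/2]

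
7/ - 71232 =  - 1 + 10175/10176=- 0.00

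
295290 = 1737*170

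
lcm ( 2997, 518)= 41958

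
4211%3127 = 1084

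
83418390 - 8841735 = 74576655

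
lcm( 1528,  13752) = 13752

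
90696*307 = 27843672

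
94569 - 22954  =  71615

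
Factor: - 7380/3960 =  - 2^( -1)*11^ ( - 1)*41^1 = - 41/22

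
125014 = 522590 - 397576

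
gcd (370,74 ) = 74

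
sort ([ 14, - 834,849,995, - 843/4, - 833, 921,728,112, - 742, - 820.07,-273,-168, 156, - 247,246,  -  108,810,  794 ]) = [ - 834, - 833, - 820.07, - 742, - 273,-247, - 843/4, - 168, - 108,14,112,156,246, 728,794, 810 , 849,921,995]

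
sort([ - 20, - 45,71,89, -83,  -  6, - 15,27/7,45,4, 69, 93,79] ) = [ - 83, - 45, - 20, - 15, - 6,27/7, 4, 45 , 69,71, 79,  89,93 ]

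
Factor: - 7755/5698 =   -  2^(  -  1 )*3^1*5^1*7^(  -  1)*37^( - 1) * 47^1 = - 705/518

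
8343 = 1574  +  6769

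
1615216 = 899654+715562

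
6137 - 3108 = 3029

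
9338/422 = 4669/211 = 22.13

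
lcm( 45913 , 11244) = 550956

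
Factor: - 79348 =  -2^2 * 83^1*239^1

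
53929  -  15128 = 38801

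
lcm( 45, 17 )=765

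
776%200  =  176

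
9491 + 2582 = 12073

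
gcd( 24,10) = 2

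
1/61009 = 1/61009 = 0.00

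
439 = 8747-8308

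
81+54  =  135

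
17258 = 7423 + 9835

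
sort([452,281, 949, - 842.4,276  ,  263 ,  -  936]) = [ - 936, - 842.4, 263,  276, 281,452, 949 ]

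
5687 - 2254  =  3433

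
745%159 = 109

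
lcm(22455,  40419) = 202095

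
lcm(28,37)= 1036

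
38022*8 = 304176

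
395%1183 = 395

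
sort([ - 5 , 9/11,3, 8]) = [-5,9/11,  3, 8 ] 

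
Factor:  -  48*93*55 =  - 2^4 * 3^2*5^1 * 11^1*31^1 = -245520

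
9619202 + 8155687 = 17774889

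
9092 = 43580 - 34488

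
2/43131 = 2/43131 = 0.00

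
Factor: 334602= 2^1*3^2 * 29^1*641^1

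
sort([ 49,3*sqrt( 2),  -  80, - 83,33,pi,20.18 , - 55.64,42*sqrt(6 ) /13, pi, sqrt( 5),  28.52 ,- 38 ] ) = [ - 83, - 80,- 55.64,-38, sqrt(5),pi,  pi,3 * sqrt( 2),42*sqrt( 6 ) /13,20.18,28.52,33, 49] 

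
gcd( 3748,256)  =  4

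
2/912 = 1/456 = 0.00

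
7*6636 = 46452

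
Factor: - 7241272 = -2^3 * 137^1 * 6607^1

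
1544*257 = 396808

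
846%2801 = 846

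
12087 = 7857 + 4230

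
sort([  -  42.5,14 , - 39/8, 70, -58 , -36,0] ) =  [  -  58,-42.5, - 36, - 39/8, 0, 14, 70 ]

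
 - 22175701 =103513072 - 125688773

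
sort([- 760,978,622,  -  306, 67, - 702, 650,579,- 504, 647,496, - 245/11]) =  [ - 760, - 702,-504,  -  306,-245/11, 67, 496,579 , 622, 647, 650, 978] 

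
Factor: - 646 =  - 2^1*17^1*19^1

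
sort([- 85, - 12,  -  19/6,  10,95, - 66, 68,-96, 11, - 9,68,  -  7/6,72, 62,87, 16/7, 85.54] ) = [  -  96,-85,-66 , - 12, -9, - 19/6,-7/6,16/7, 10,11,62, 68,68 , 72,85.54,87,95] 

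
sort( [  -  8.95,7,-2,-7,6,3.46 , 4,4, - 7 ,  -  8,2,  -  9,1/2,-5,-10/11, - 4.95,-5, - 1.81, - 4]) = [-9,-8.95 , - 8,-7, - 7,-5, - 5,-4.95, -4,-2, - 1.81, - 10/11, 1/2,2,3.46 , 4, 4 , 6, 7] 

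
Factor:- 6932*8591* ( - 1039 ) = 61875371668 = 2^2*11^2*71^1 * 1039^1*1733^1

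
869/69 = 12 + 41/69 = 12.59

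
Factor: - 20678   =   - 2^1 * 7^2 * 211^1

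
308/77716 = 77/19429 = 0.00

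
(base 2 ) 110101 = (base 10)53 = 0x35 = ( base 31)1m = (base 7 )104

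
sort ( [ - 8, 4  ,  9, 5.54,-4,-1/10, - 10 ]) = [ - 10 , - 8 , - 4, - 1/10, 4, 5.54,  9 ]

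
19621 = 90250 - 70629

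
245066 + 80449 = 325515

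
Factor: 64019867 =31^1*2065157^1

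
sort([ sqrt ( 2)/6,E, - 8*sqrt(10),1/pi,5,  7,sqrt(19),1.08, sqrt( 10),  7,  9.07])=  [ - 8*sqrt(10 ),sqrt( 2)/6,1/pi, 1.08,E,sqrt(10 ), sqrt(19),5,7 , 7, 9.07] 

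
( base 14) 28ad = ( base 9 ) 10800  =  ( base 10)7209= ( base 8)16051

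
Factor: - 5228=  - 2^2*1307^1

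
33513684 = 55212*607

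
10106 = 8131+1975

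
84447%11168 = 6271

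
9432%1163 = 128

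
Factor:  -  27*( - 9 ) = 3^5 = 243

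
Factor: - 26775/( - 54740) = 2^( - 2 ) * 3^2*5^1 * 23^ ( - 1) = 45/92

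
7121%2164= 629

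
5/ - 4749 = - 1+ 4744/4749 = -  0.00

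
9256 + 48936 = 58192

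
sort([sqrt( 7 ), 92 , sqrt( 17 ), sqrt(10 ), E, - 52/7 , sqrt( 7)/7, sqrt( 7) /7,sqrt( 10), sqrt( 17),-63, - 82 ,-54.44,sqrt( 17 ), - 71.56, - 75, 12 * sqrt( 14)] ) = [ - 82, - 75, - 71.56, - 63, - 54.44, -52/7, sqrt (7 )/7, sqrt (7)/7, sqrt( 7), E,sqrt( 10), sqrt(10 ),sqrt (17), sqrt( 17), sqrt ( 17),12*sqrt( 14 ) , 92] 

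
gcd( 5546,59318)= 2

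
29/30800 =29/30800 = 0.00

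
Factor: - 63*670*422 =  - 17812620 = - 2^2*3^2 * 5^1*7^1*67^1*211^1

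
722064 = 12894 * 56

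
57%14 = 1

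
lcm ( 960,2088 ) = 83520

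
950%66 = 26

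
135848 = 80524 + 55324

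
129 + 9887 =10016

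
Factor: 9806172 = 2^2* 3^1 * 139^1 * 5879^1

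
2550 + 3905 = 6455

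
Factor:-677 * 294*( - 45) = 8956710  =  2^1*3^3*5^1*7^2*677^1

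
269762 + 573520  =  843282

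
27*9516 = 256932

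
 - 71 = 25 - 96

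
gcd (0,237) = 237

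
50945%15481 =4502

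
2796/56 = 699/14   =  49.93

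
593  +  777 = 1370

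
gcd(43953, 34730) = 23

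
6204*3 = 18612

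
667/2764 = 667/2764 = 0.24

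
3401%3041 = 360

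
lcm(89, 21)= 1869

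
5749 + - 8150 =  - 2401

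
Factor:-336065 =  - 5^1*67213^1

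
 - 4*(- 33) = 132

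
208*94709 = 19699472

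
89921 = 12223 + 77698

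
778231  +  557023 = 1335254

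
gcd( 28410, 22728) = 5682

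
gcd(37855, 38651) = 1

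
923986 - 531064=392922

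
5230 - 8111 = - 2881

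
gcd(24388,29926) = 26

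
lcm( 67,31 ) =2077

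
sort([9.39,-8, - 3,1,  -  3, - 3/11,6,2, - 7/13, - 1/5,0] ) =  [ - 8, - 3,-3,-7/13, - 3/11, - 1/5,0,1,2,  6,9.39 ]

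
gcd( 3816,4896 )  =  72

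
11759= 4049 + 7710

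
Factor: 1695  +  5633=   7328 = 2^5*229^1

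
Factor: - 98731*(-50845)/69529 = 5^1 * 23^( - 1)*3023^( - 1) * 10169^1*98731^1  =  5019977695/69529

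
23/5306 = 23/5306 = 0.00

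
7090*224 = 1588160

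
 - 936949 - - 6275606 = 5338657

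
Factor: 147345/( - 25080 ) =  - 2^( - 3)*47^1 = - 47/8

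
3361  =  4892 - 1531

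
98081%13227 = 5492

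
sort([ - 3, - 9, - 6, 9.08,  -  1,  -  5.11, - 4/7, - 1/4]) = [ - 9, - 6, - 5.11, - 3, - 1, - 4/7, - 1/4,9.08]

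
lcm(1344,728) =17472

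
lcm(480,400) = 2400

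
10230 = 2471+7759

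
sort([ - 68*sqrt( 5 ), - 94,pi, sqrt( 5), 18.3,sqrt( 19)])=[ - 68*sqrt ( 5), - 94 , sqrt( 5 ) , pi,sqrt(19 ),18.3 ]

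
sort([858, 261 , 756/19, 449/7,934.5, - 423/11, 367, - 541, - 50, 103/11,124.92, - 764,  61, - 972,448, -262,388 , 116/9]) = [- 972 , - 764, - 541,- 262, -50, - 423/11 , 103/11,116/9, 756/19,  61,449/7,124.92  ,  261, 367,388, 448 , 858 , 934.5]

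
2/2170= 1/1085 = 0.00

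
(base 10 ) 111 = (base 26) 47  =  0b1101111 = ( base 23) 4j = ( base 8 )157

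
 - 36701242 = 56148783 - 92850025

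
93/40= 93/40 = 2.33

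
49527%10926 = 5823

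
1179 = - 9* (-131 )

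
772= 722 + 50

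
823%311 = 201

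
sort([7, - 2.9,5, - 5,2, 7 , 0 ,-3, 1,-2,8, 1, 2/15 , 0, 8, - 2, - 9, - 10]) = [ - 10, - 9, - 5,  -  3, - 2.9, - 2, - 2, 0, 0, 2/15, 1, 1, 2, 5,7, 7,8 , 8]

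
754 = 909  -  155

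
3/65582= 3/65582= 0.00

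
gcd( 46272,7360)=64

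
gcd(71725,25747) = 1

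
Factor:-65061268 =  - 2^2*29^1*560873^1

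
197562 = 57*3466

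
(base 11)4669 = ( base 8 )13755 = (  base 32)5vd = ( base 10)6125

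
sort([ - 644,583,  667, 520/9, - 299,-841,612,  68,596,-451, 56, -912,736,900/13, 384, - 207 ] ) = [ - 912, - 841, - 644, - 451, - 299, - 207,56,520/9, 68, 900/13, 384,583,  596,612, 667,736]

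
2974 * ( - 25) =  - 74350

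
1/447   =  1/447  =  0.00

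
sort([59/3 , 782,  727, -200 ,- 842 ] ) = [  -  842, -200, 59/3,727,782 ] 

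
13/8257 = 13/8257 = 0.00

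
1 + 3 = 4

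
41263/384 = 41263/384= 107.46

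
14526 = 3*4842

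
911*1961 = 1786471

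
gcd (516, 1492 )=4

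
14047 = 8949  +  5098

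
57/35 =57/35 =1.63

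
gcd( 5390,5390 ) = 5390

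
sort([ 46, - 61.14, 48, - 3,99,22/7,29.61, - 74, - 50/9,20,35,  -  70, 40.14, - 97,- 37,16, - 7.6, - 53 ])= [-97, -74, - 70, - 61.14, - 53, - 37 , - 7.6,  -  50/9, - 3, 22/7,16, 20,29.61,35,40.14, 46,48,99 ] 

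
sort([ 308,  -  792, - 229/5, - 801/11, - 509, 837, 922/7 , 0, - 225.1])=[ - 792,-509,-225.1,-801/11,  -  229/5, 0,922/7,  308,837 ]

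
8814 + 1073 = 9887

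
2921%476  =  65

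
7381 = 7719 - 338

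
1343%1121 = 222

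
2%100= 2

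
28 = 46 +- 18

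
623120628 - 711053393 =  - 87932765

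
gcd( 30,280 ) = 10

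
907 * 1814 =1645298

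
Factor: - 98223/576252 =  - 2^(-2) *3^ ( - 1)*29^1*1129^1*16007^(-1)=- 32741/192084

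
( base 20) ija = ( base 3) 101102010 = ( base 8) 16646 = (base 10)7590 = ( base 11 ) 5780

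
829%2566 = 829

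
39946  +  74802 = 114748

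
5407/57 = 5407/57  =  94.86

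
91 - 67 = 24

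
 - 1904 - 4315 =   -  6219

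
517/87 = 517/87 = 5.94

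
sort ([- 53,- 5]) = [ - 53,  -  5 ]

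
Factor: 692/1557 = 2^2*3^( - 2) = 4/9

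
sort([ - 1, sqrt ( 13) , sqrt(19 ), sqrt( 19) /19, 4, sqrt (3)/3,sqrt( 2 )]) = [  -  1, sqrt( 19) /19,  sqrt( 3) /3 , sqrt(2 ) , sqrt(13), 4, sqrt( 19 ) ]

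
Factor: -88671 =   -  3^1* 11^1 * 2687^1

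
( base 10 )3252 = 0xcb4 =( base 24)5FC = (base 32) 35k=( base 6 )23020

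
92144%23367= 22043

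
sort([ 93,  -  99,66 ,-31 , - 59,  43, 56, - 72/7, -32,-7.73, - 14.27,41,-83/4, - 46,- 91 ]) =[-99, - 91,- 59,-46, - 32, - 31, - 83/4,-14.27, - 72/7,-7.73, 41,43, 56, 66,93 ]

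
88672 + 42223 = 130895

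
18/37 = 18/37 = 0.49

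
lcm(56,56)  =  56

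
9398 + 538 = 9936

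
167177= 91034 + 76143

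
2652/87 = 884/29 = 30.48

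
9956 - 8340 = 1616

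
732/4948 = 183/1237 = 0.15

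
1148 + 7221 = 8369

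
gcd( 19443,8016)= 3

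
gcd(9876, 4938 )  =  4938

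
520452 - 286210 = 234242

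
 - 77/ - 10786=77/10786 = 0.01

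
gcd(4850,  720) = 10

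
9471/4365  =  3157/1455 = 2.17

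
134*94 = 12596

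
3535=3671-136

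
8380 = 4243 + 4137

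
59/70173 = 59/70173 = 0.00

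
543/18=181/6 = 30.17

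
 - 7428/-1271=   5+1073/1271 = 5.84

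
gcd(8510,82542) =2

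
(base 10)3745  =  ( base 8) 7241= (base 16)EA1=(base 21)8A7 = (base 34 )385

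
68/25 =68/25 = 2.72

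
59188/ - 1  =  -59188+0/1 = - 59188.00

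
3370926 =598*5637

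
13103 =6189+6914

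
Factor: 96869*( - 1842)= - 2^1*3^1 * 157^1*307^1*617^1 = - 178432698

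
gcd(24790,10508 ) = 74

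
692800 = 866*800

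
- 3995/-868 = 3995/868 = 4.60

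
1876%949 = 927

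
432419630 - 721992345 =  -289572715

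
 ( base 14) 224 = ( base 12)2b4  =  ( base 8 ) 650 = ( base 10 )424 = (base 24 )hg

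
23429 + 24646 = 48075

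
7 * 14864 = 104048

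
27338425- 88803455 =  - 61465030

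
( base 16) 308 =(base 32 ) O8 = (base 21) 1fk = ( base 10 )776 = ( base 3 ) 1001202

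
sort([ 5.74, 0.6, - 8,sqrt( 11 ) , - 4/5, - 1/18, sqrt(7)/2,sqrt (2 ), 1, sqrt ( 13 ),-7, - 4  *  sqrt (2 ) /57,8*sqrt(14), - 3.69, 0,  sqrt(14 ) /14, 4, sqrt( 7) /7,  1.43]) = [ - 8 ,-7 , - 3.69,- 4/5,  -  4*sqrt( 2)/57, - 1/18,0,  sqrt( 14)/14,  sqrt(7)/7 , 0.6, 1,sqrt (7)/2,sqrt(2 ),1.43,sqrt (11 ), sqrt ( 13), 4,  5.74 , 8*sqrt(14 )]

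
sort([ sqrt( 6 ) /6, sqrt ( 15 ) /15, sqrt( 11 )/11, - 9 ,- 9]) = [ - 9, - 9,sqrt( 15)/15,sqrt( 11)/11, sqrt(6)/6]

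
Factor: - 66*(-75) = 4950 = 2^1*3^2*5^2 * 11^1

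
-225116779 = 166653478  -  391770257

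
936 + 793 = 1729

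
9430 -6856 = 2574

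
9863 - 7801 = 2062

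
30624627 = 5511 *5557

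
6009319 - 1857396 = 4151923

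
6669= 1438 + 5231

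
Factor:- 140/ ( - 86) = 2^1*5^1*7^1*43^ ( - 1 ) = 70/43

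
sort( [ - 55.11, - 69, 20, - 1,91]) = [ - 69, - 55.11,  -  1,20 , 91 ]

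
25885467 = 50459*513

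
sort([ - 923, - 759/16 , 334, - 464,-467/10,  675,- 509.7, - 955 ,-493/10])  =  [ - 955, - 923,  -  509.7, - 464,-493/10, - 759/16, - 467/10, 334,675 ]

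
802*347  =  278294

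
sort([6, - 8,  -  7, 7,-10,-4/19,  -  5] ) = [- 10, - 8, -7, - 5, - 4/19 , 6,7]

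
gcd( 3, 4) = 1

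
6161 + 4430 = 10591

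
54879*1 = 54879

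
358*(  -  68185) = -24410230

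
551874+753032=1304906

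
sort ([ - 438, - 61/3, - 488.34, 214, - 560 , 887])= [-560, - 488.34,-438 , - 61/3,  214, 887 ]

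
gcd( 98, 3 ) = 1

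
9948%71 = 8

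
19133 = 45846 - 26713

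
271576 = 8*33947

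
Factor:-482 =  - 2^1 * 241^1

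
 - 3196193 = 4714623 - 7910816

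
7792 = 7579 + 213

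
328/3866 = 164/1933 = 0.08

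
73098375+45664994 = 118763369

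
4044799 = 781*5179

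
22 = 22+0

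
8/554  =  4/277=   0.01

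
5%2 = 1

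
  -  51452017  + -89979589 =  - 141431606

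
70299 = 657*107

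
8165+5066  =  13231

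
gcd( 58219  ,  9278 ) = 1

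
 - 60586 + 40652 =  - 19934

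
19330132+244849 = 19574981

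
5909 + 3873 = 9782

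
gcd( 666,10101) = 111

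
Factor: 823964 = 2^2*205991^1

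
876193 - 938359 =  - 62166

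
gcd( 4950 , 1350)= 450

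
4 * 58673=234692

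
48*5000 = 240000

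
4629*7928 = 36698712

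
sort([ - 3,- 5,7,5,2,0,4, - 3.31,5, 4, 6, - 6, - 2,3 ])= [ - 6, - 5, - 3.31, - 3,-2,0,2,3,4, 4,5, 5, 6, 7 ]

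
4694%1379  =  557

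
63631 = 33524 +30107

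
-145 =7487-7632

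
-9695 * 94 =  - 911330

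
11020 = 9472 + 1548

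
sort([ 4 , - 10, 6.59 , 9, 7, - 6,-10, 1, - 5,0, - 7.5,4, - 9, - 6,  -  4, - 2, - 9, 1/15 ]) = [ - 10, - 10, - 9, - 9, - 7.5, - 6,-6,  -  5, - 4 , - 2,0,1/15 , 1, 4, 4,6.59,7 , 9 ] 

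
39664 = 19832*2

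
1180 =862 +318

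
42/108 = 7/18=0.39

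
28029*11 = 308319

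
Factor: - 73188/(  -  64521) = 2^2*19^1*67^(-1) = 76/67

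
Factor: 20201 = 20201^1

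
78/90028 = 39/45014=0.00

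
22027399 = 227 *97037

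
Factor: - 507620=  -  2^2*5^1*17^1*1493^1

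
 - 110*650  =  -71500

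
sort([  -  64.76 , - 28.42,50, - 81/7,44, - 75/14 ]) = [ - 64.76, - 28.42, - 81/7, - 75/14 , 44,50 ] 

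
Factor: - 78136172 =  - 2^2*19534043^1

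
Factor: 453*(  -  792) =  - 358776 = -  2^3 *3^3*11^1*151^1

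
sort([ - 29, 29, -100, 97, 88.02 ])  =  [ - 100, - 29, 29, 88.02,97] 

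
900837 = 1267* 711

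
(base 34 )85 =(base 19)EB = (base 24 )bd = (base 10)277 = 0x115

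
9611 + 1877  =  11488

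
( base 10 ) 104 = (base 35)2y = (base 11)95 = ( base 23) 4C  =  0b1101000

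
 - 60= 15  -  75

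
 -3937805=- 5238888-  - 1301083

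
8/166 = 4/83 = 0.05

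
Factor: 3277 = 29^1*113^1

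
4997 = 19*263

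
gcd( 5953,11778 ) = 1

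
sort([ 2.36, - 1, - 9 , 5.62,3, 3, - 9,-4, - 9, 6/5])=[-9,-9, - 9, - 4, - 1,6/5,2.36,3,3, 5.62 ]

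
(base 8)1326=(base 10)726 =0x2d6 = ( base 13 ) 43B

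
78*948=73944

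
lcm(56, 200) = 1400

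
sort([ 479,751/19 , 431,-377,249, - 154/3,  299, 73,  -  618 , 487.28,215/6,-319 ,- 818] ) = [ - 818,-618 ,- 377, - 319,-154/3, 215/6,751/19, 73, 249, 299,431, 479, 487.28] 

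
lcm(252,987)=11844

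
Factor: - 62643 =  - 3^1*7^1*19^1*157^1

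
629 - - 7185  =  7814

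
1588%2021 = 1588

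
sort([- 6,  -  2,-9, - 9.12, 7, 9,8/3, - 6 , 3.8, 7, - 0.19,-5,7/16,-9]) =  [ - 9.12,-9, - 9,-6 , - 6, - 5, - 2,-0.19 , 7/16, 8/3,3.8, 7, 7, 9] 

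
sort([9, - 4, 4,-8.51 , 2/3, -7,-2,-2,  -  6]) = [-8.51,-7 , - 6, - 4, - 2,-2,2/3, 4, 9 ]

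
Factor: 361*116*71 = 2^2*19^2 * 29^1*71^1 = 2973196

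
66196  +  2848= 69044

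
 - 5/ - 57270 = 1/11454=0.00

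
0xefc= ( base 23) 75I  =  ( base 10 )3836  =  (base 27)572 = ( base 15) 120B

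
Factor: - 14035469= -7^1 * 37^1*47^1 * 1153^1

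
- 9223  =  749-9972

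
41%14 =13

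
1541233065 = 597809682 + 943423383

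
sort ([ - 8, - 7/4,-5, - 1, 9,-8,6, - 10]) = [- 10, - 8, - 8, - 5, - 7/4, - 1, 6, 9]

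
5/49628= 5/49628= 0.00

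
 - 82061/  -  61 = 1345 + 16/61 = 1345.26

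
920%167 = 85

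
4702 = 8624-3922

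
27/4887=1/181 =0.01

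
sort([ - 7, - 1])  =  [-7 , - 1 ]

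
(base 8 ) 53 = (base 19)25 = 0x2B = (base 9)47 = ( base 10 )43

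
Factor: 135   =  3^3*5^1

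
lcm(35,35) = 35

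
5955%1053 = 690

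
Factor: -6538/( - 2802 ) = 3^ (  -  1)*7^1  =  7/3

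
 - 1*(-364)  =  364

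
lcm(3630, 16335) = 32670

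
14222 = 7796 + 6426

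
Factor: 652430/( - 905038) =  - 5^1*53^1  *1231^1* 452519^ (-1) = - 326215/452519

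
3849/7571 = 3849/7571 = 0.51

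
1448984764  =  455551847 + 993432917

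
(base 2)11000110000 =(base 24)2i0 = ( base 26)28O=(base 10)1584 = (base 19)477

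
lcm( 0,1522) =0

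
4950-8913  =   - 3963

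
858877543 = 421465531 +437412012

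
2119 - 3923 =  - 1804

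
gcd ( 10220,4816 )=28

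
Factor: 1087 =1087^1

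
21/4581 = 7/1527 = 0.00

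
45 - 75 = -30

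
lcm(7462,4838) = 440258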